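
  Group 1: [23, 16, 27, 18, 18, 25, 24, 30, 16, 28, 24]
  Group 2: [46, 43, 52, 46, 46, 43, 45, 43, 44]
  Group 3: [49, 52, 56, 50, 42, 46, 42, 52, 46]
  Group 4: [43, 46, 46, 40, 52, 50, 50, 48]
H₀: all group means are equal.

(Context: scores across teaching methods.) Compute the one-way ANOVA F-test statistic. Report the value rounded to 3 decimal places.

test statistic = 84.164

Group means [22.64, 45.33, 48.33, 46.88], grand mean 39.649
SSB = Σnᵢ(x̄ᵢ−x̄)² = 4571.012; SSW = ΣΣ(x−x̄ᵢ)² = 597.420
MSB = 4571.012/3 = 1523.6707; MSW = 597.420/33 = 18.1037
F = MSB/MSW = 84.1637
df = (3, 33)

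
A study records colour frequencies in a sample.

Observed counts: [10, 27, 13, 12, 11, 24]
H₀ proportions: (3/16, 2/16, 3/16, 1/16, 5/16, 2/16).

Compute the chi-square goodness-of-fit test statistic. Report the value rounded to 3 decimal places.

n = 97; E_i = n·p_i = [18.19, 12.12, 18.19, 6.06, 30.31, 12.12]
χ² = (10−18.19)²/18.19 + (27−12.12)²/12.12 + (13−18.19)²/18.19 + (12−6.06)²/6.06 + (11−30.31)²/30.31 + (24−12.12)²/12.12 = 53.1636
df = 5

test statistic = 53.164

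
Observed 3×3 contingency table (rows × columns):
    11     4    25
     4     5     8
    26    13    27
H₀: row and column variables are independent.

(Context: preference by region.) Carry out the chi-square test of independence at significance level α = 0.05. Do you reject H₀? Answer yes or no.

reject H₀: no

Row totals [40, 17, 66], col totals [41, 22, 60], n=123
χ² = (11−13.33)²/13.33 + (4−7.15)²/7.15 + (25−19.51)²/19.51 + (4−5.67)²/5.67 + (5−3.04)²/3.04 + (8−8.29)²/8.29 + (26−22.00)²/22.00 + (13−11.80)²/11.80 + (27−32.20)²/32.20 = 6.7923
df = 4
p-value (upper-tail) = 0.14728
At α=0.05: p ≥ α → fail to reject H₀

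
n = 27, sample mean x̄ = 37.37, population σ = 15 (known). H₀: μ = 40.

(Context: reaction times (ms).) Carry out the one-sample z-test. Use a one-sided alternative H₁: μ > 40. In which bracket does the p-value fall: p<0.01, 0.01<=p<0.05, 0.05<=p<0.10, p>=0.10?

SE = σ/√n = 15/√27 = 2.8868
z = (x̄−μ₀)/SE = (37.37−40)/2.8868 = -0.9111
p-value (one-sided, H₁ greater) = 0.81887
→ bracket: p>=0.10

p-value bracket: p>=0.10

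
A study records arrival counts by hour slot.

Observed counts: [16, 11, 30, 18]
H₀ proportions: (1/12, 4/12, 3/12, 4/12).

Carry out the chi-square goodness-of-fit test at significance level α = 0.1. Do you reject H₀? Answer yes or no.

n = 75; E_i = n·p_i = [6.25, 25.00, 18.75, 25.00]
χ² = (16−6.25)²/6.25 + (11−25.00)²/25.00 + (30−18.75)²/18.75 + (18−25.00)²/25.00 = 31.7600
df = 3
p-value (upper-tail) = 0.00000
At α=0.1: p < α → reject H₀

reject H₀: yes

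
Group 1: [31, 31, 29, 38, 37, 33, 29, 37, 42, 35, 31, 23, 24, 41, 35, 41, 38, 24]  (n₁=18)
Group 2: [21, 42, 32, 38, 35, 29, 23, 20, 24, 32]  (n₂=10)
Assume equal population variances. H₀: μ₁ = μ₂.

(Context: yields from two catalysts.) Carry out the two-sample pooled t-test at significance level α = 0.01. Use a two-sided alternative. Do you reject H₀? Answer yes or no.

reject H₀: no

x̄₁=33.278, s₁=5.959, n₁=18
x̄₂=29.600, s₂=7.501, n₂=10
s_p² = [17·5.959² + 9·7.501²]/26 = 42.6927
SE = √(s_p²·(1/18+1/10)) = 2.5770
t = (33.278−29.600)/2.5770 = 1.4271
df = 26
p-value (two-sided) = 0.16544
At α=0.01: p ≥ α → fail to reject H₀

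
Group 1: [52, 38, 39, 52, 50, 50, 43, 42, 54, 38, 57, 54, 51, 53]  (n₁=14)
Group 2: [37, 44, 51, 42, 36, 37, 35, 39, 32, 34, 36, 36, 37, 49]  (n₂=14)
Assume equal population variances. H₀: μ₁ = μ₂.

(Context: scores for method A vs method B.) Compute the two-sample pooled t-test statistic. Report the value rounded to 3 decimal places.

x̄₁=48.071, s₁=6.615, n₁=14
x̄₂=38.929, s₂=5.595, n₂=14
s_p² = [13·6.615² + 13·5.595²]/26 = 37.5330
SE = √(s_p²·(1/14+1/14)) = 2.3156
t = (48.071−38.929)/2.3156 = 3.9484
df = 26

test statistic = 3.948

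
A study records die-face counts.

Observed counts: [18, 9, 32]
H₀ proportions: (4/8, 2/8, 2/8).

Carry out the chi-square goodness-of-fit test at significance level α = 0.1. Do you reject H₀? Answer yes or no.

n = 59; E_i = n·p_i = [29.50, 14.75, 14.75]
χ² = (18−29.50)²/29.50 + (9−14.75)²/14.75 + (32−14.75)²/14.75 = 26.8983
df = 2
p-value (upper-tail) = 0.00000
At α=0.1: p < α → reject H₀

reject H₀: yes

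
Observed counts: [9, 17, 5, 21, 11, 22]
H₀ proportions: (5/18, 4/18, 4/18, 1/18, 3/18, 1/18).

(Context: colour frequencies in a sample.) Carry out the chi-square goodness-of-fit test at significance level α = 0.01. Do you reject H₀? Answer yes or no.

reject H₀: yes

n = 85; E_i = n·p_i = [23.61, 18.89, 18.89, 4.72, 14.17, 4.72]
χ² = (9−23.61)²/23.61 + (17−18.89)²/18.89 + (5−18.89)²/18.89 + (21−4.72)²/4.72 + (11−14.17)²/14.17 + (22−4.72)²/4.72 = 139.4776
df = 5
p-value (upper-tail) = 0.00000
At α=0.01: p < α → reject H₀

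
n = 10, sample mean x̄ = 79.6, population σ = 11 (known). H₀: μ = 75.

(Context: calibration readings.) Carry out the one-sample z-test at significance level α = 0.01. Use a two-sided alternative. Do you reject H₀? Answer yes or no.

SE = σ/√n = 11/√10 = 3.4785
z = (x̄−μ₀)/SE = (79.6−75)/3.4785 = 1.3224
p-value (two-sided) = 0.18603
At α=0.01: p ≥ α → fail to reject H₀

reject H₀: no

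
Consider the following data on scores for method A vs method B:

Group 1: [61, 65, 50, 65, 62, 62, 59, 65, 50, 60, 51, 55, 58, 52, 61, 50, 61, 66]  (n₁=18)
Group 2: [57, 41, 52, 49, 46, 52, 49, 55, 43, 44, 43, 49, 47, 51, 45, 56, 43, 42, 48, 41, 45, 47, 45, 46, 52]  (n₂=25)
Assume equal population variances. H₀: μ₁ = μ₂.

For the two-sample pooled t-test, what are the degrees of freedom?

degrees of freedom = 41

df = n₁ + n₂ − 2 = 18 + 25 − 2 = 41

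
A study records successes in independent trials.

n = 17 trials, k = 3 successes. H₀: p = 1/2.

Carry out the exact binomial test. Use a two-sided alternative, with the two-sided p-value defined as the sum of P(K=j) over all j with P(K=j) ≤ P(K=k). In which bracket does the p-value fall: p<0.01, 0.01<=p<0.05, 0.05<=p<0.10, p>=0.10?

p-value bracket: 0.01<=p<0.05

Exact binomial: n=17, k=3, p₀=1/2=0.5000
P(X=j) = C(n,j)·p₀^j·(1−p₀)^(n−j); p = Σ P(X=j) over j with P(X=j) ≤ P(X=3)
p-value (two-sided) = 0.01273
→ bracket: 0.01<=p<0.05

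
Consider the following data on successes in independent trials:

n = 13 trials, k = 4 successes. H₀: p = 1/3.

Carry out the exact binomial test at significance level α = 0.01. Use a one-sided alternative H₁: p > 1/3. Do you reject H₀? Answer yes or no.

reject H₀: no

Exact binomial: n=13, k=4, p₀=1/3=0.3333
P(X≥4) from Σ C(n,i)·p₀^i·(1−p₀)^(n−i)
p-value (one-sided, H₁ greater) = 0.67758
At α=0.01: p ≥ α → fail to reject H₀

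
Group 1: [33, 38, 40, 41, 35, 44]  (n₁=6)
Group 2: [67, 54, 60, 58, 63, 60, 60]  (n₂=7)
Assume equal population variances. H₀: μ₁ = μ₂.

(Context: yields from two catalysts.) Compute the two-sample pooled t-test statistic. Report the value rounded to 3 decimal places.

test statistic = -9.709

x̄₁=38.500, s₁=4.037, n₁=6
x̄₂=60.286, s₂=4.030, n₂=7
s_p² = [5·4.037² + 6·4.030²]/11 = 16.2662
SE = √(s_p²·(1/6+1/7)) = 2.2438
t = (38.500−60.286)/2.2438 = -9.7092
df = 11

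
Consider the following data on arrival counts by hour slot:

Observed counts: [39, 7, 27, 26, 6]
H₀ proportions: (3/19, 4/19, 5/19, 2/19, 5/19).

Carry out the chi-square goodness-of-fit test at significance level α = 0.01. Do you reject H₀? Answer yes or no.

n = 105; E_i = n·p_i = [16.58, 22.11, 27.63, 11.05, 27.63]
χ² = (39−16.58)²/16.58 + (7−22.11)²/22.11 + (27−27.63)²/27.63 + (26−11.05)²/11.05 + (6−27.63)²/27.63 = 77.8071
df = 4
p-value (upper-tail) = 0.00000
At α=0.01: p < α → reject H₀

reject H₀: yes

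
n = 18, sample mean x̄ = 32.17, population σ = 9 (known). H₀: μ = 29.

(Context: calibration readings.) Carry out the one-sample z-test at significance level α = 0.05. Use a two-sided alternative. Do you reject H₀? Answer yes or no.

reject H₀: no

SE = σ/√n = 9/√18 = 2.1213
z = (x̄−μ₀)/SE = (32.17−29)/2.1213 = 1.4944
p-value (two-sided) = 0.13508
At α=0.05: p ≥ α → fail to reject H₀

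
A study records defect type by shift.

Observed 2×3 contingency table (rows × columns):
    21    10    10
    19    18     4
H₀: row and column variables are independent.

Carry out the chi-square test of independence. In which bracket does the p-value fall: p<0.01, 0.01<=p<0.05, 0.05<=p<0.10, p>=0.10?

p-value bracket: 0.05<=p<0.10

Row totals [41, 41], col totals [40, 28, 14], n=82
χ² = (21−20.00)²/20.00 + (10−14.00)²/14.00 + (10−7.00)²/7.00 + (19−20.00)²/20.00 + (18−14.00)²/14.00 + (4−7.00)²/7.00 = 4.9571
df = 2
p-value (upper-tail) = 0.08386
→ bracket: 0.05<=p<0.10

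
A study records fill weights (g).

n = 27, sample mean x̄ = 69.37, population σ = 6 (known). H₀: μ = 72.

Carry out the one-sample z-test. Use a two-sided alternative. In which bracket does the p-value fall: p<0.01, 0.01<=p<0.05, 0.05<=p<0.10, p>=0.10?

SE = σ/√n = 6/√27 = 1.1547
z = (x̄−μ₀)/SE = (69.37−72)/1.1547 = -2.2776
p-value (two-sided) = 0.02275
→ bracket: 0.01<=p<0.05

p-value bracket: 0.01<=p<0.05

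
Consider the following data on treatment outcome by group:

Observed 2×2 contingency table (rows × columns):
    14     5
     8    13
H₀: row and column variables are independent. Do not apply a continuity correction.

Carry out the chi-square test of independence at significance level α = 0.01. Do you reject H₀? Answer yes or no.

reject H₀: no

Row totals [19, 21], col totals [22, 18], n=40
χ² = (14−10.45)²/10.45 + (5−8.55)²/8.55 + (8−11.55)²/11.55 + (13−9.45)²/9.45 = 5.1047
df = 1
p-value (upper-tail) = 0.02386
At α=0.01: p ≥ α → fail to reject H₀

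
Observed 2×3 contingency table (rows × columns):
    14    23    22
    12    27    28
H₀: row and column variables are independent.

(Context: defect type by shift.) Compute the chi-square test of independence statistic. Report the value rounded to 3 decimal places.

test statistic = 0.689

Row totals [59, 67], col totals [26, 50, 50], n=126
χ² = (14−12.17)²/12.17 + (23−23.41)²/23.41 + (22−23.41)²/23.41 + (12−13.83)²/13.83 + (27−26.59)²/26.59 + (28−26.59)²/26.59 = 0.6887
df = 2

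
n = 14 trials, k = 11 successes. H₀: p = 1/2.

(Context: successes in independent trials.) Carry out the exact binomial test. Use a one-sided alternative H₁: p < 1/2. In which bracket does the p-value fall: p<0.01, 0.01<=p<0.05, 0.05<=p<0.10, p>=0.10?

Exact binomial: n=14, k=11, p₀=1/2=0.5000
P(X≤11) from Σ C(n,i)·p₀^i·(1−p₀)^(n−i)
p-value (one-sided, H₁ less) = 0.99353
→ bracket: p>=0.10

p-value bracket: p>=0.10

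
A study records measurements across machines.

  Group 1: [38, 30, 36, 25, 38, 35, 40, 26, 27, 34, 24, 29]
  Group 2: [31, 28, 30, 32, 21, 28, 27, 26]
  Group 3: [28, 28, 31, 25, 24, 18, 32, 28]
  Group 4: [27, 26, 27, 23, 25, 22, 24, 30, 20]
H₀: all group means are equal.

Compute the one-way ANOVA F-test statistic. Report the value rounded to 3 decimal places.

test statistic = 4.686

Group means [31.83, 27.88, 26.75, 24.89], grand mean 28.189
SSB = Σnᵢ(x̄ᵢ−x̄)² = 274.745; SSW = ΣΣ(x−x̄ᵢ)² = 644.931
MSB = 274.745/3 = 91.5817; MSW = 644.931/33 = 19.5434
F = MSB/MSW = 4.6861
df = (3, 33)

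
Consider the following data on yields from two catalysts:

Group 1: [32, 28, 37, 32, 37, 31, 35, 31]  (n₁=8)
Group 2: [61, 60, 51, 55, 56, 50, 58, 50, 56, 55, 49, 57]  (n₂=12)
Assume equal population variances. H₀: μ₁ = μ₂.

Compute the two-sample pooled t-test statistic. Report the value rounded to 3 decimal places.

test statistic = -12.947

x̄₁=32.875, s₁=3.182, n₁=8
x̄₂=54.833, s₂=4.019, n₂=12
s_p² = [7·3.182² + 11·4.019²]/18 = 13.8079
SE = √(s_p²·(1/8+1/12)) = 1.6961
t = (32.875−54.833)/1.6961 = -12.9466
df = 18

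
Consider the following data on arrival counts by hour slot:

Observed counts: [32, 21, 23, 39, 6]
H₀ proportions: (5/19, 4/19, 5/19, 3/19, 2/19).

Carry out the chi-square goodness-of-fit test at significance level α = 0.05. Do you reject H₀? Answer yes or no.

reject H₀: yes

n = 121; E_i = n·p_i = [31.84, 25.47, 31.84, 19.11, 12.74]
χ² = (32−31.84)²/31.84 + (21−25.47)²/25.47 + (23−31.84)²/31.84 + (39−19.11)²/19.11 + (6−12.74)²/12.74 = 27.5219
df = 4
p-value (upper-tail) = 0.00002
At α=0.05: p < α → reject H₀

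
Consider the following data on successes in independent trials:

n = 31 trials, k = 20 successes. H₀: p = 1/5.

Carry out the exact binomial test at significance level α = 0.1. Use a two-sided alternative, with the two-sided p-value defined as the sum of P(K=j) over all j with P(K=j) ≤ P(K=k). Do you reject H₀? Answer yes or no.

reject H₀: yes

Exact binomial: n=31, k=20, p₀=1/5=0.2000
P(X=j) = C(n,j)·p₀^j·(1−p₀)^(n−j); p = Σ P(X=j) over j with P(X=j) ≤ P(X=20)
p-value (two-sided) = 0.00000
At α=0.1: p < α → reject H₀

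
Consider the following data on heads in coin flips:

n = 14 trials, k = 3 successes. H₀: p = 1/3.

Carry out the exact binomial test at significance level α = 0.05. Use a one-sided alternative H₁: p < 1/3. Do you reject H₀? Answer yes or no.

reject H₀: no

Exact binomial: n=14, k=3, p₀=1/3=0.3333
P(X≤3) from Σ C(n,i)·p₀^i·(1−p₀)^(n−i)
p-value (one-sided, H₁ less) = 0.26119
At α=0.05: p ≥ α → fail to reject H₀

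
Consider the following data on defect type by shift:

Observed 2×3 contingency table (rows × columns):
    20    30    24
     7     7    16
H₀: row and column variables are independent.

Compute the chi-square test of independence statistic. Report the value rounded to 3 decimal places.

Row totals [74, 30], col totals [27, 37, 40], n=104
χ² = (20−19.21)²/19.21 + (30−26.33)²/26.33 + (24−28.46)²/28.46 + (7−7.79)²/7.79 + (7−10.67)²/10.67 + (16−11.54)²/11.54 = 4.3132
df = 2

test statistic = 4.313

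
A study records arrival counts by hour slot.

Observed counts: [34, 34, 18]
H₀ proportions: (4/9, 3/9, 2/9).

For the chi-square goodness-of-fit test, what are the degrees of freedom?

degrees of freedom = 2

df = k − 1 = 3 − 1 = 2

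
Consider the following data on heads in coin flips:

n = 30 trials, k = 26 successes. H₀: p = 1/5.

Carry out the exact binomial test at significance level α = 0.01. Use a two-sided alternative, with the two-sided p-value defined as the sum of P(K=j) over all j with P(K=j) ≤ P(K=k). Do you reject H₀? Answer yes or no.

Exact binomial: n=30, k=26, p₀=1/5=0.2000
P(X=j) = C(n,j)·p₀^j·(1−p₀)^(n−j); p = Σ P(X=j) over j with P(X=j) ≤ P(X=26)
p-value (two-sided) = 0.00000
At α=0.01: p < α → reject H₀

reject H₀: yes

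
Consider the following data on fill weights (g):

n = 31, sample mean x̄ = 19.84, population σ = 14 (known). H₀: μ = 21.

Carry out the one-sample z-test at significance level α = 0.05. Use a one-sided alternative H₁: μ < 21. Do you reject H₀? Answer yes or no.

SE = σ/√n = 14/√31 = 2.5145
z = (x̄−μ₀)/SE = (19.84−21)/2.5145 = -0.4613
p-value (one-sided, H₁ less) = 0.32228
At α=0.05: p ≥ α → fail to reject H₀

reject H₀: no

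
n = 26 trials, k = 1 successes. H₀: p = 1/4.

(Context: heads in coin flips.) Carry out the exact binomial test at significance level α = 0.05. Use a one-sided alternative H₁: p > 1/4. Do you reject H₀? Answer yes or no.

Exact binomial: n=26, k=1, p₀=1/4=0.2500
P(X≥1) from Σ C(n,i)·p₀^i·(1−p₀)^(n−i)
p-value (one-sided, H₁ greater) = 0.99944
At α=0.05: p ≥ α → fail to reject H₀

reject H₀: no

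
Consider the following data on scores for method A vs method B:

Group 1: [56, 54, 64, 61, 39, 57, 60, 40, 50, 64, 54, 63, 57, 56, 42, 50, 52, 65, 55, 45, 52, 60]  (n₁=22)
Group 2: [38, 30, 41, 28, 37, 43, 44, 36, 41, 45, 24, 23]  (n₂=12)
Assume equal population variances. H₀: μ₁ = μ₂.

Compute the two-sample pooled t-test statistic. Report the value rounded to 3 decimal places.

x̄₁=54.364, s₁=7.663, n₁=22
x̄₂=35.833, s₂=7.756, n₂=12
s_p² = [21·7.663² + 11·7.756²]/32 = 59.2112
SE = √(s_p²·(1/22+1/12)) = 2.7615
t = (54.364−35.833)/2.7615 = 6.7103
df = 32

test statistic = 6.710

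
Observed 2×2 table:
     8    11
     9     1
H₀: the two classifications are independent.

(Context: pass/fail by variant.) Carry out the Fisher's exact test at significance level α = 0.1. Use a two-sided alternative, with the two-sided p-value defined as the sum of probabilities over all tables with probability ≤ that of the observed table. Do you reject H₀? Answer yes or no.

Margins: r₁=19, r₂=10, c₁=17, c₂=12, n=29
p_obs = C(19,8)·C(10,9)/C(29,17); sum pmf over tables with pmf ≤ p_obs
p-value (two-sided) = 0.01909
At α=0.1: p < α → reject H₀

reject H₀: yes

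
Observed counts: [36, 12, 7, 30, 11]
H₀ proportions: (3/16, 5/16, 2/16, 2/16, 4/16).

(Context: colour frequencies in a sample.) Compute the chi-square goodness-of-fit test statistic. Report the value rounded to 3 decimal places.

test statistic = 64.925

n = 96; E_i = n·p_i = [18.00, 30.00, 12.00, 12.00, 24.00]
χ² = (36−18.00)²/18.00 + (12−30.00)²/30.00 + (7−12.00)²/12.00 + (30−12.00)²/12.00 + (11−24.00)²/24.00 = 64.9250
df = 4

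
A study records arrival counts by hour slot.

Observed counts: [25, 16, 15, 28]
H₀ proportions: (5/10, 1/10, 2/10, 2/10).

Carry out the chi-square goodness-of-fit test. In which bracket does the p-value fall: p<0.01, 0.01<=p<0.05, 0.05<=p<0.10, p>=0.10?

p-value bracket: p<0.01

n = 84; E_i = n·p_i = [42.00, 8.40, 16.80, 16.80]
χ² = (25−42.00)²/42.00 + (16−8.40)²/8.40 + (15−16.80)²/16.80 + (28−16.80)²/16.80 = 21.4167
df = 3
p-value (upper-tail) = 0.00009
→ bracket: p<0.01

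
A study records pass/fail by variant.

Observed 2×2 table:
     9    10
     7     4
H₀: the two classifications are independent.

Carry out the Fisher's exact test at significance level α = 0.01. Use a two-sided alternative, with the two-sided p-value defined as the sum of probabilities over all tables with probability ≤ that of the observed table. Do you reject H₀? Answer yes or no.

reject H₀: no

Margins: r₁=19, r₂=11, c₁=16, c₂=14, n=30
p_obs = C(19,9)·C(11,7)/C(30,16); sum pmf over tables with pmf ≤ p_obs
p-value (two-sided) = 0.46640
At α=0.01: p ≥ α → fail to reject H₀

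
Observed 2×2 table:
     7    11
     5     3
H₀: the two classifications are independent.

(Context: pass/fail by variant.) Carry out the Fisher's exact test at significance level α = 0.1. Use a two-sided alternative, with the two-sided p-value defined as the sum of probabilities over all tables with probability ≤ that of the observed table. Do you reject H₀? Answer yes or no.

reject H₀: no

Margins: r₁=18, r₂=8, c₁=12, c₂=14, n=26
p_obs = C(18,7)·C(8,5)/C(26,12); sum pmf over tables with pmf ≤ p_obs
p-value (two-sided) = 0.40092
At α=0.1: p ≥ α → fail to reject H₀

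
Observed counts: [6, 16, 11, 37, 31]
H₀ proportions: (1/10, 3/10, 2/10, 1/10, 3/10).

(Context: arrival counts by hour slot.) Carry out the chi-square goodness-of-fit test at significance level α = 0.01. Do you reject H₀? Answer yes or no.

reject H₀: yes

n = 101; E_i = n·p_i = [10.10, 30.30, 20.20, 10.10, 30.30]
χ² = (6−10.10)²/10.10 + (16−30.30)²/30.30 + (11−20.20)²/20.20 + (37−10.10)²/10.10 + (31−30.30)²/30.30 = 84.2640
df = 4
p-value (upper-tail) = 0.00000
At α=0.01: p < α → reject H₀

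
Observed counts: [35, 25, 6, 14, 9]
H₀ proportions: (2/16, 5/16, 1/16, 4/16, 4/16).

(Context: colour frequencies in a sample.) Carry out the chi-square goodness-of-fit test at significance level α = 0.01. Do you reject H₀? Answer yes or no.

n = 89; E_i = n·p_i = [11.12, 27.81, 5.56, 22.25, 22.25]
χ² = (35−11.12)²/11.12 + (25−27.81)²/27.81 + (6−5.56)²/5.56 + (14−22.25)²/22.25 + (9−22.25)²/22.25 = 62.5056
df = 4
p-value (upper-tail) = 0.00000
At α=0.01: p < α → reject H₀

reject H₀: yes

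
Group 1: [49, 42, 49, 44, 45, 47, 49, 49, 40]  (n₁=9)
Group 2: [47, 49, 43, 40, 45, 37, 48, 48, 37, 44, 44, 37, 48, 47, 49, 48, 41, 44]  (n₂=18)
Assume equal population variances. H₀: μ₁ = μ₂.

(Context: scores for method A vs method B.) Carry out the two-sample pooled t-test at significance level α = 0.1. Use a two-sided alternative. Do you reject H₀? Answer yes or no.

x̄₁=46.000, s₁=3.428, n₁=9
x̄₂=44.222, s₂=4.236, n₂=18
s_p² = [8·3.428² + 17·4.236²]/25 = 15.9644
SE = √(s_p²·(1/9+1/18)) = 1.6312
t = (46.000−44.222)/1.6312 = 1.0899
df = 25
p-value (two-sided) = 0.28616
At α=0.1: p ≥ α → fail to reject H₀

reject H₀: no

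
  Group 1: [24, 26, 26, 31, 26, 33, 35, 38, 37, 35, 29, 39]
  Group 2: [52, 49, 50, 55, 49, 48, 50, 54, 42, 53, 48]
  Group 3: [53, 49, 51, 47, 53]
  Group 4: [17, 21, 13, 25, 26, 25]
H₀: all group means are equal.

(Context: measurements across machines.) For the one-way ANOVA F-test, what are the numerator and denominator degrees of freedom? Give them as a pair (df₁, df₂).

k = 4 groups, N = 34 total
df = (k−1, N−k) = (4−1, 34−4) = (3, 30)

degrees of freedom = [3, 30]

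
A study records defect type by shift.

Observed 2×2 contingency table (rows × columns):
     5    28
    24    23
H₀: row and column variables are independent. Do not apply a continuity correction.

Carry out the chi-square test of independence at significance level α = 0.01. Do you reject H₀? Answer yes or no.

reject H₀: yes

Row totals [33, 47], col totals [29, 51], n=80
χ² = (5−11.96)²/11.96 + (28−21.04)²/21.04 + (24−17.04)²/17.04 + (23−29.96)²/29.96 = 10.8198
df = 1
p-value (upper-tail) = 0.00100
At α=0.01: p < α → reject H₀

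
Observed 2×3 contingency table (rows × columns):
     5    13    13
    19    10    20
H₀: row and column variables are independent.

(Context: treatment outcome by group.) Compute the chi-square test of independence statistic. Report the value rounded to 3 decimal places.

test statistic = 6.312

Row totals [31, 49], col totals [24, 23, 33], n=80
χ² = (5−9.30)²/9.30 + (13−8.91)²/8.91 + (13−12.79)²/12.79 + (19−14.70)²/14.70 + (10−14.09)²/14.09 + (20−20.21)²/20.21 = 6.3124
df = 2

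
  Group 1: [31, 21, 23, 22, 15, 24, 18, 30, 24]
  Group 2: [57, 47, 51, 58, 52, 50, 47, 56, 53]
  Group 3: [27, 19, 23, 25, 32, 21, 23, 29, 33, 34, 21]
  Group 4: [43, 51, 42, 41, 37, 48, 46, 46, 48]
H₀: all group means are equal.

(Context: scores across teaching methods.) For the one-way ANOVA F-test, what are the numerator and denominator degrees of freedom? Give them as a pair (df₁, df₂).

degrees of freedom = [3, 34]

k = 4 groups, N = 38 total
df = (k−1, N−k) = (4−1, 38−4) = (3, 34)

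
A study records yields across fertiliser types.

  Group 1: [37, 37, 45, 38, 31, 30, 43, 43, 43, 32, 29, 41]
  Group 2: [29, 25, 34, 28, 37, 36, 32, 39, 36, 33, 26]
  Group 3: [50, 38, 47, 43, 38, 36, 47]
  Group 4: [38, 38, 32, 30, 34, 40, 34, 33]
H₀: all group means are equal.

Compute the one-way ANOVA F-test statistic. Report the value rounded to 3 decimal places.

Group means [37.42, 32.27, 42.71, 34.88], grand mean 36.368
SSB = Σnᵢ(x̄ᵢ−x̄)² = 497.440; SSW = ΣΣ(x−x̄ᵢ)² = 843.402
MSB = 497.440/3 = 165.8133; MSW = 843.402/34 = 24.8059
F = MSB/MSW = 6.6844
df = (3, 34)

test statistic = 6.684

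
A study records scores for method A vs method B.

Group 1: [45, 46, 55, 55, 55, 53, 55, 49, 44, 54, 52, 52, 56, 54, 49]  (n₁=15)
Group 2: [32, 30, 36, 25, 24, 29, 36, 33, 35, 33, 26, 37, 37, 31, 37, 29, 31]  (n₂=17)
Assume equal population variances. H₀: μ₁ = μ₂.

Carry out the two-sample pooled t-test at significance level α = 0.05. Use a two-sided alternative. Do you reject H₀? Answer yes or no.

x̄₁=51.600, s₁=4.014, n₁=15
x̄₂=31.824, s₂=4.261, n₂=17
s_p² = [14·4.014² + 16·4.261²]/30 = 17.2024
SE = √(s_p²·(1/15+1/17)) = 1.4693
t = (51.600−31.824)/1.4693 = 13.4602
df = 30
p-value (two-sided) = 0.00000
At α=0.05: p < α → reject H₀

reject H₀: yes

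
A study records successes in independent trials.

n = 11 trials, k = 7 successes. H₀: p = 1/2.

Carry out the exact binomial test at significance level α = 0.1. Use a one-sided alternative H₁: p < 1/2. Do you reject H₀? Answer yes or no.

Exact binomial: n=11, k=7, p₀=1/2=0.5000
P(X≤7) from Σ C(n,i)·p₀^i·(1−p₀)^(n−i)
p-value (one-sided, H₁ less) = 0.88672
At α=0.1: p ≥ α → fail to reject H₀

reject H₀: no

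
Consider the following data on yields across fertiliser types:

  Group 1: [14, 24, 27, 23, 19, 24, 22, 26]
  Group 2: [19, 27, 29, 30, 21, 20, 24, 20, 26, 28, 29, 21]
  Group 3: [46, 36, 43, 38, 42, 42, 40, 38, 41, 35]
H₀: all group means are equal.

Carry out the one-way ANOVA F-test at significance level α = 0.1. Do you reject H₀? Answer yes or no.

reject H₀: yes

Group means [22.38, 24.50, 40.10], grand mean 29.133
SSB = Σnᵢ(x̄ᵢ−x̄)² = 1825.692; SSW = ΣΣ(x−x̄ᵢ)² = 411.775
MSB = 1825.692/2 = 912.8458; MSW = 411.775/27 = 15.2509
F = MSB/MSW = 59.8551
df = (2, 27)
p-value (upper-tail) = 0.00000
At α=0.1: p < α → reject H₀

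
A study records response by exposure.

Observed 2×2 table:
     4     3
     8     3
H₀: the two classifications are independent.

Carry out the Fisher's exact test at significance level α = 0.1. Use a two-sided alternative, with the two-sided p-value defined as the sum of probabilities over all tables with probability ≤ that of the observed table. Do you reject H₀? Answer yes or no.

reject H₀: no

Margins: r₁=7, r₂=11, c₁=12, c₂=6, n=18
p_obs = C(7,4)·C(11,8)/C(18,12); sum pmf over tables with pmf ≤ p_obs
p-value (two-sided) = 0.62670
At α=0.1: p ≥ α → fail to reject H₀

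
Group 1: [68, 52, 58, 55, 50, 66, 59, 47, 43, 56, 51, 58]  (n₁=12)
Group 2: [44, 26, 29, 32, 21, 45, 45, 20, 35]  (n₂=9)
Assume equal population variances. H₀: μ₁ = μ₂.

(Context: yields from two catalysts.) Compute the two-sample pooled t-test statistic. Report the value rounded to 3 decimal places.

test statistic = 5.933

x̄₁=55.250, s₁=7.275, n₁=12
x̄₂=33.000, s₂=9.950, n₂=9
s_p² = [11·7.275² + 8·9.950²]/19 = 72.3289
SE = √(s_p²·(1/12+1/9)) = 3.7502
t = (55.250−33.000)/3.7502 = 5.9330
df = 19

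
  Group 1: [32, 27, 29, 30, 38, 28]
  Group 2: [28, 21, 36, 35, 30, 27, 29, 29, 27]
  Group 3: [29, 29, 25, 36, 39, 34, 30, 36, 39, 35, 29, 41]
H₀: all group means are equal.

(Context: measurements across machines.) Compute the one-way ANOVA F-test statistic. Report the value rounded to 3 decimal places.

Group means [30.67, 29.11, 33.50], grand mean 31.407
SSB = Σnᵢ(x̄ᵢ−x̄)² = 103.296; SSW = ΣΣ(x−x̄ᵢ)² = 515.222
MSB = 103.296/2 = 51.6481; MSW = 515.222/24 = 21.4676
F = MSB/MSW = 2.4059
df = (2, 24)

test statistic = 2.406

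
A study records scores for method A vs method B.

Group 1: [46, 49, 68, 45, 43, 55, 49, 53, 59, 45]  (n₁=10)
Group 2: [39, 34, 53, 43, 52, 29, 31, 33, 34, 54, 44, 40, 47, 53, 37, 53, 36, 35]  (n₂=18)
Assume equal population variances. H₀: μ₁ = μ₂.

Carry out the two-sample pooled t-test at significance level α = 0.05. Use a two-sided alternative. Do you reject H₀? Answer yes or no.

reject H₀: yes

x̄₁=51.200, s₁=7.757, n₁=10
x̄₂=41.500, s₂=8.590, n₂=18
s_p² = [9·7.757² + 17·8.590²]/26 = 69.0808
SE = √(s_p²·(1/10+1/18)) = 3.2781
t = (51.200−41.500)/3.2781 = 2.9590
df = 26
p-value (two-sided) = 0.00650
At α=0.05: p < α → reject H₀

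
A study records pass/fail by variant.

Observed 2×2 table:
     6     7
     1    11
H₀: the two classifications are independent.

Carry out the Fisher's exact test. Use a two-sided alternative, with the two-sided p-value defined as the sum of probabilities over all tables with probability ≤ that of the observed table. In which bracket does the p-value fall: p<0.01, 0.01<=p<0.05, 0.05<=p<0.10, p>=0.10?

p-value bracket: 0.05<=p<0.10

Margins: r₁=13, r₂=12, c₁=7, c₂=18, n=25
p_obs = C(13,6)·C(12,1)/C(25,7); sum pmf over tables with pmf ≤ p_obs
p-value (two-sided) = 0.07304
→ bracket: 0.05<=p<0.10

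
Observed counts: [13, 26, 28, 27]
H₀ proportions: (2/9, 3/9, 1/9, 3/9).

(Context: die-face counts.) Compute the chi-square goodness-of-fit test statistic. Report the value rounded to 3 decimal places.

n = 94; E_i = n·p_i = [20.89, 31.33, 10.44, 31.33]
χ² = (13−20.89)²/20.89 + (26−31.33)²/31.33 + (28−10.44)²/10.44 + (27−31.33)²/31.33 = 33.9947
df = 3

test statistic = 33.995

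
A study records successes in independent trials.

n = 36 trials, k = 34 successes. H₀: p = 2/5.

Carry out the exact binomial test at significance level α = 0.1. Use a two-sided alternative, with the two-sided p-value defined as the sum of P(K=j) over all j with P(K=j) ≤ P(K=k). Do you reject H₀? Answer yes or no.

Exact binomial: n=36, k=34, p₀=2/5=0.4000
P(X=j) = C(n,j)·p₀^j·(1−p₀)^(n−j); p = Σ P(X=j) over j with P(X=j) ≤ P(X=34)
p-value (two-sided) = 0.00000
At α=0.1: p < α → reject H₀

reject H₀: yes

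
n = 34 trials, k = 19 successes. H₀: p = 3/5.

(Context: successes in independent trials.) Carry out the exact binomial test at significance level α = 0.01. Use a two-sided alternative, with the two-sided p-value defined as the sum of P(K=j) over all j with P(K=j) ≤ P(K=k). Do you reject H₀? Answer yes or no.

Exact binomial: n=34, k=19, p₀=3/5=0.6000
P(X=j) = C(n,j)·p₀^j·(1−p₀)^(n−j); p = Σ P(X=j) over j with P(X=j) ≤ P(X=19)
p-value (two-sided) = 0.72677
At α=0.01: p ≥ α → fail to reject H₀

reject H₀: no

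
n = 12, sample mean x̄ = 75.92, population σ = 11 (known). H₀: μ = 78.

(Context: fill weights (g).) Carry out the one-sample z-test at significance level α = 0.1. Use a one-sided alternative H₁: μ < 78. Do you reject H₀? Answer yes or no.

reject H₀: no

SE = σ/√n = 11/√12 = 3.1754
z = (x̄−μ₀)/SE = (75.92−78)/3.1754 = -0.6550
p-value (one-sided, H₁ less) = 0.25622
At α=0.1: p ≥ α → fail to reject H₀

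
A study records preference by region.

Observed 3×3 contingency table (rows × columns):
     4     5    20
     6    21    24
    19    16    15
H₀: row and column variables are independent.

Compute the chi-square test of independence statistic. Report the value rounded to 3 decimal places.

test statistic = 18.476

Row totals [29, 51, 50], col totals [29, 42, 59], n=130
χ² = (4−6.47)²/6.47 + (5−9.37)²/9.37 + (20−13.16)²/13.16 + (6−11.38)²/11.38 + (21−16.48)²/16.48 + (24−23.15)²/23.15 + (19−11.15)²/11.15 + (16−16.15)²/16.15 + (15−22.69)²/22.69 = 18.4759
df = 4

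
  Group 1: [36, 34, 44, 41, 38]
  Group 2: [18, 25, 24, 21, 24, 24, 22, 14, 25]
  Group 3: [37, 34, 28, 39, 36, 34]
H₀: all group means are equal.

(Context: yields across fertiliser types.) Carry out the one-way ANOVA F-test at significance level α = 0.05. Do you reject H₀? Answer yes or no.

reject H₀: yes

Group means [38.60, 21.89, 34.67], grand mean 29.900
SSB = Σnᵢ(x̄ᵢ−x̄)² = 1092.378; SSW = ΣΣ(x−x̄ᵢ)² = 245.422
MSB = 1092.378/2 = 546.1889; MSW = 245.422/17 = 14.4366
F = MSB/MSW = 37.8336
df = (2, 17)
p-value (upper-tail) = 0.00000
At α=0.05: p < α → reject H₀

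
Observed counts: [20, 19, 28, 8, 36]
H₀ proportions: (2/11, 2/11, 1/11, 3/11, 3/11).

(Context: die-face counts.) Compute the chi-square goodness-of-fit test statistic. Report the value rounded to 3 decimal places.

n = 111; E_i = n·p_i = [20.18, 20.18, 10.09, 30.27, 30.27]
χ² = (20−20.18)²/20.18 + (19−20.18)²/20.18 + (28−10.09)²/10.09 + (8−30.27)²/30.27 + (36−30.27)²/30.27 = 49.3258
df = 4

test statistic = 49.326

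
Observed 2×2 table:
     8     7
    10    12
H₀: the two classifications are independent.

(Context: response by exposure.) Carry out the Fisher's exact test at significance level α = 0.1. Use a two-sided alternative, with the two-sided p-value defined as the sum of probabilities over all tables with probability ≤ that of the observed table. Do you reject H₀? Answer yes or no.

Margins: r₁=15, r₂=22, c₁=18, c₂=19, n=37
p_obs = C(15,8)·C(22,10)/C(37,18); sum pmf over tables with pmf ≤ p_obs
p-value (two-sided) = 0.74314
At α=0.1: p ≥ α → fail to reject H₀

reject H₀: no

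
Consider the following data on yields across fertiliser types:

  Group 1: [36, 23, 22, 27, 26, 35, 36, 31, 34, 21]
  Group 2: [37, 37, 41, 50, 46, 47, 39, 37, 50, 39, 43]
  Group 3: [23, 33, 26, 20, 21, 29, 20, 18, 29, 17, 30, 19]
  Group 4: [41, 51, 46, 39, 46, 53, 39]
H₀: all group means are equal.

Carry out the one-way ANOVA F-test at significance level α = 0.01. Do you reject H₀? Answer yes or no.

reject H₀: yes

Group means [29.10, 42.36, 23.75, 45.00], grand mean 33.925
SSB = Σnᵢ(x̄ᵢ−x̄)² = 3117.080; SSW = ΣΣ(x−x̄ᵢ)² = 1099.695
MSB = 3117.080/3 = 1039.0265; MSW = 1099.695/36 = 30.5471
F = MSB/MSW = 34.0139
df = (3, 36)
p-value (upper-tail) = 0.00000
At α=0.01: p < α → reject H₀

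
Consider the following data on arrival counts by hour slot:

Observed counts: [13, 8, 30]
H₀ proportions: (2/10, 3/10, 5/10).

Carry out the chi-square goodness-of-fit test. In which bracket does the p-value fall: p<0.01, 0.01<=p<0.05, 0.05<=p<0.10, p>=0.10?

p-value bracket: 0.05<=p<0.10

n = 51; E_i = n·p_i = [10.20, 15.30, 25.50]
χ² = (13−10.20)²/10.20 + (8−15.30)²/15.30 + (30−25.50)²/25.50 = 5.0458
df = 2
p-value (upper-tail) = 0.08023
→ bracket: 0.05<=p<0.10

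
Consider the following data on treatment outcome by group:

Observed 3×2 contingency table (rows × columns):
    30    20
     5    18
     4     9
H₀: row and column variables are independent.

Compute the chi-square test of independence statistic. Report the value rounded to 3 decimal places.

Row totals [50, 23, 13], col totals [39, 47], n=86
χ² = (30−22.67)²/22.67 + (20−27.33)²/27.33 + (5−10.43)²/10.43 + (18−12.57)²/12.57 + (4−5.90)²/5.90 + (9−7.10)²/7.10 = 10.6186
df = 2

test statistic = 10.619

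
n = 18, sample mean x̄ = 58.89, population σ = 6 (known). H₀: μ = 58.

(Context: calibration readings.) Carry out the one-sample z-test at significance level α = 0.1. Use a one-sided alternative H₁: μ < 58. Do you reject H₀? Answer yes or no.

reject H₀: no

SE = σ/√n = 6/√18 = 1.4142
z = (x̄−μ₀)/SE = (58.89−58)/1.4142 = 0.6293
p-value (one-sided, H₁ less) = 0.73543
At α=0.1: p ≥ α → fail to reject H₀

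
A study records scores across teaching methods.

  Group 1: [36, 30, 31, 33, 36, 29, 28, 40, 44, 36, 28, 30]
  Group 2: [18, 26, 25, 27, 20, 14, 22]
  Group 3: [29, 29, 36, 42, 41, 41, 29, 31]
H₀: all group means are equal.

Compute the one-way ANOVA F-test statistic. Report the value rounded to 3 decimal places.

Group means [33.42, 21.71, 34.75], grand mean 30.778
SSB = Σnᵢ(x̄ᵢ−x̄)² = 784.821; SSW = ΣΣ(x−x̄ᵢ)² = 661.845
MSB = 784.821/2 = 392.4107; MSW = 661.845/24 = 27.5769
F = MSB/MSW = 14.2297
df = (2, 24)

test statistic = 14.230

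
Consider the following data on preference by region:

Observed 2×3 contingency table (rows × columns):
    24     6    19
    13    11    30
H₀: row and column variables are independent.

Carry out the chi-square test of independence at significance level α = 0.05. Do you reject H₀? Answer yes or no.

reject H₀: yes

Row totals [49, 54], col totals [37, 17, 49], n=103
χ² = (24−17.60)²/17.60 + (6−8.09)²/8.09 + (19−23.31)²/23.31 + (13−19.40)²/19.40 + (11−8.91)²/8.91 + (30−25.69)²/25.69 = 6.9840
df = 2
p-value (upper-tail) = 0.03044
At α=0.05: p < α → reject H₀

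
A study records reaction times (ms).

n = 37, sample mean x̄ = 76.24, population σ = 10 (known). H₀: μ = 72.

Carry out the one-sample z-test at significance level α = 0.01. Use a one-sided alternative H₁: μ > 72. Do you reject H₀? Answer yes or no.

SE = σ/√n = 10/√37 = 1.6440
z = (x̄−μ₀)/SE = (76.24−72)/1.6440 = 2.5791
p-value (one-sided, H₁ greater) = 0.00495
At α=0.01: p < α → reject H₀

reject H₀: yes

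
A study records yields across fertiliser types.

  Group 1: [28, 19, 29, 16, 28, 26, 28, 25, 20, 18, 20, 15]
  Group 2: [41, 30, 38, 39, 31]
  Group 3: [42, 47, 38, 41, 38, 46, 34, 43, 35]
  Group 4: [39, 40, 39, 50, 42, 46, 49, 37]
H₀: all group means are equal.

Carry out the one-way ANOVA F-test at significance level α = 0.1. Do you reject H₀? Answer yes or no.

reject H₀: yes

Group means [22.67, 35.80, 40.44, 42.75], grand mean 34.029
SSB = Σnᵢ(x̄ᵢ−x̄)² = 2543.782; SSW = ΣΣ(x−x̄ᵢ)² = 731.189
MSB = 2543.782/3 = 847.9272; MSW = 731.189/30 = 24.3730
F = MSB/MSW = 34.7897
df = (3, 30)
p-value (upper-tail) = 0.00000
At α=0.1: p < α → reject H₀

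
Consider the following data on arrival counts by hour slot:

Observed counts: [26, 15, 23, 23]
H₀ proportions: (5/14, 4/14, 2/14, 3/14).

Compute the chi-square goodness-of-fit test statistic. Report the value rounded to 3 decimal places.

n = 87; E_i = n·p_i = [31.07, 24.86, 12.43, 18.64]
χ² = (26−31.07)²/31.07 + (15−24.86)²/24.86 + (23−12.43)²/12.43 + (23−18.64)²/18.64 = 14.7467
df = 3

test statistic = 14.747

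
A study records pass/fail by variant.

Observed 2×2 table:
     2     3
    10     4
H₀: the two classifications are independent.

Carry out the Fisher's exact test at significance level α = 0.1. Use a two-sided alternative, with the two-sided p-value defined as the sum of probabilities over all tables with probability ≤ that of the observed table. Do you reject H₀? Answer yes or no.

Margins: r₁=5, r₂=14, c₁=12, c₂=7, n=19
p_obs = C(5,2)·C(14,10)/C(19,12); sum pmf over tables with pmf ≤ p_obs
p-value (two-sided) = 0.30470
At α=0.1: p ≥ α → fail to reject H₀

reject H₀: no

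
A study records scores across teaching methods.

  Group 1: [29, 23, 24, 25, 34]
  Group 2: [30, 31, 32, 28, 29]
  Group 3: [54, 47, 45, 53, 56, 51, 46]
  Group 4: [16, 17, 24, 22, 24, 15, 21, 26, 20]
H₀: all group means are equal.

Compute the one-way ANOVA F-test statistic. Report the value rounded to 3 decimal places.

test statistic = 82.940

Group means [27.00, 30.00, 50.29, 20.56], grand mean 31.615
SSB = Σnᵢ(x̄ᵢ−x̄)² = 3660.503; SSW = ΣΣ(x−x̄ᵢ)² = 323.651
MSB = 3660.503/3 = 1220.1677; MSW = 323.651/22 = 14.7114
F = MSB/MSW = 82.9403
df = (3, 22)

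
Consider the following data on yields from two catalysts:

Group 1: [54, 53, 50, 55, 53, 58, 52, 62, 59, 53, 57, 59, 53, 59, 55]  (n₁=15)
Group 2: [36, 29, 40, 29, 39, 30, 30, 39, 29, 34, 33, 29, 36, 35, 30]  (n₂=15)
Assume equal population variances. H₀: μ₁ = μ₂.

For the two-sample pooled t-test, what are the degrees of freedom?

df = n₁ + n₂ − 2 = 15 + 15 − 2 = 28

degrees of freedom = 28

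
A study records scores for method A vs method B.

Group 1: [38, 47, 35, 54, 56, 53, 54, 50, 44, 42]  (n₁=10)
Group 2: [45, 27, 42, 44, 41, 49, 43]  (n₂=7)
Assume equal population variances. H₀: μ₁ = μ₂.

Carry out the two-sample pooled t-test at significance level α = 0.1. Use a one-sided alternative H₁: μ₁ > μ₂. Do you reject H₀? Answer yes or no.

reject H₀: yes

x̄₁=47.300, s₁=7.319, n₁=10
x̄₂=41.571, s₂=6.925, n₂=7
s_p² = [9·7.319² + 6·6.925²]/15 = 51.3210
SE = √(s_p²·(1/10+1/7)) = 3.5304
t = (47.300−41.571)/3.5304 = 1.6226
df = 15
p-value (one-sided, H₁ greater) = 0.06275
At α=0.1: p < α → reject H₀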